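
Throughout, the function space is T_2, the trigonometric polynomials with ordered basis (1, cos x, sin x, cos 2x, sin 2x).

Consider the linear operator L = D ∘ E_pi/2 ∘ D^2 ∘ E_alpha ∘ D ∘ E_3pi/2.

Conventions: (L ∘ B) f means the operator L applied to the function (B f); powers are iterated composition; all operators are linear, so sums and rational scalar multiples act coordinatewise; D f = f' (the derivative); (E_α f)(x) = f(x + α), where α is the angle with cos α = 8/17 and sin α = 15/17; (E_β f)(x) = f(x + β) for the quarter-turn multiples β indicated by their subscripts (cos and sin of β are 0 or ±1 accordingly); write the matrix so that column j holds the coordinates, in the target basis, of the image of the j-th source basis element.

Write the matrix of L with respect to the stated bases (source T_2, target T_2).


image of 1: 0
image of cos x: (8/17)cos x - (15/17)sin x
image of sin x: (15/17)cos x + (8/17)sin x
image of cos 2x: -(2576/289)cos 2x - (3840/289)sin 2x
image of sin 2x: (3840/289)cos 2x - (2576/289)sin 2x
each image's coordinates form column j of the matrix

the matrix is [[0, 0, 0, 0, 0]; [0, 8/17, 15/17, 0, 0]; [0, -15/17, 8/17, 0, 0]; [0, 0, 0, -2576/289, 3840/289]; [0, 0, 0, -3840/289, -2576/289]] (rows listed top to bottom)


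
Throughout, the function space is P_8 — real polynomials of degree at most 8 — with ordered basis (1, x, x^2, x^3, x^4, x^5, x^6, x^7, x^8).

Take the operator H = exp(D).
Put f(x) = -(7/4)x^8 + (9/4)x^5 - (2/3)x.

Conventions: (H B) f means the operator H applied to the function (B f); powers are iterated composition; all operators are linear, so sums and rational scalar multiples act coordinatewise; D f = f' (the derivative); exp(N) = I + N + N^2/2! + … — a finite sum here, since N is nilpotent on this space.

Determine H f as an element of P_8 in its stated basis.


g(x) = -(7/4)x^8 - 14x^7 - 49x^6 - (383/4)x^5 - (445/4)x^4 - (151/2)x^3 - (53/2)x^2 - (41/12)x - 1/6

order-1 term: -14x^7 + (45/4)x^4 - 2/3
order-2 term: -49x^6 + (45/2)x^3
order-3 term: -98x^5 + (45/2)x^2
order-4 term: -(245/2)x^4 + (45/4)x
order-5 term: -98x^3 + 9/4
order-6 term: -49x^2
order-7 term: -14x
order-8 term: -7/4
the series for exp(D) f terminates at order 8
exp(D) f = -(7/4)x^8 - 14x^7 - 49x^6 - (383/4)x^5 - (445/4)x^4 - (151/2)x^3 - (53/2)x^2 - (41/12)x - 1/6


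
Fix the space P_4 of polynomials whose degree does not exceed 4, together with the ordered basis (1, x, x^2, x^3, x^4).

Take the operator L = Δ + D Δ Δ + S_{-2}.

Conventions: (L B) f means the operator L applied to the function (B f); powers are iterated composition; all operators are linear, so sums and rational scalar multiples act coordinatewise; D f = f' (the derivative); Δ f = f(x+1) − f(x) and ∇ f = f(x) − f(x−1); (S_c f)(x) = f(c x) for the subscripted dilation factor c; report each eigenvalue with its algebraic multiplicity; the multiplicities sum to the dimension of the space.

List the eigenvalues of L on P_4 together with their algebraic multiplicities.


λ = -8 (multiplicity 1), λ = -2 (multiplicity 1), λ = 1 (multiplicity 1), λ = 4 (multiplicity 1), λ = 16 (multiplicity 1)

image of 1: 1
image of x: -2x + 1
image of x^2: 4x^2 + 2x + 1
image of x^3: -8x^3 + 3x^2 + 3x + 7
image of x^4: 16x^4 + 4x^3 + 6x^2 + 28x + 25
the matrix is upper triangular; its diagonal is (1, -2, 4, -8, 16)
for a triangular matrix the eigenvalues are the diagonal entries, with algebraic multiplicity their repetition count


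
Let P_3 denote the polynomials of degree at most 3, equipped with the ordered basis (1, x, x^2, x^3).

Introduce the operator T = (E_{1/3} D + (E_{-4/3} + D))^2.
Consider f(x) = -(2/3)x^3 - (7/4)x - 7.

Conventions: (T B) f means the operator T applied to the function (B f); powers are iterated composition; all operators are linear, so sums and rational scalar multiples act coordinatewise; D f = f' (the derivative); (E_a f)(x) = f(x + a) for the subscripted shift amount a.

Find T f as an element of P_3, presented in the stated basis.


D f = -2x^2 - 7/4
E_{1/3} D f = -2x^2 - (4/3)x - 71/36
E_{-4/3} f = -(2/3)x^3 + (8/3)x^2 - (191/36)x - 250/81
D f = -2x^2 - 7/4
(E_{-4/3} + D) f = -(2/3)x^3 + (2/3)x^2 - (191/36)x - 1567/324
(E_{1/3} D + (E_{-4/3} + D)) f = -(2/3)x^3 - (4/3)x^2 - (239/36)x - 1103/162
D (E_{1/3} D + (E_{-4/3} + D)) f = -2x^2 - (8/3)x - 239/36
E_{1/3} D (E_{1/3} D + (E_{-4/3} + D)) f = -2x^2 - 4x - 31/4
E_{-4/3} (E_{1/3} D + (E_{-4/3} + D)) f = -(2/3)x^3 + (4/3)x^2 - (239/36)x + 203/162
D (E_{1/3} D + (E_{-4/3} + D)) f = -2x^2 - (8/3)x - 239/36
(E_{-4/3} + D) (E_{1/3} D + (E_{-4/3} + D)) f = -(2/3)x^3 - (2/3)x^2 - (335/36)x - 1745/324
(E_{1/3} D + (E_{-4/3} + D)) (E_{1/3} D + (E_{-4/3} + D)) f = -(2/3)x^3 - (8/3)x^2 - (479/36)x - 1064/81

g(x) = -(2/3)x^3 - (8/3)x^2 - (479/36)x - 1064/81


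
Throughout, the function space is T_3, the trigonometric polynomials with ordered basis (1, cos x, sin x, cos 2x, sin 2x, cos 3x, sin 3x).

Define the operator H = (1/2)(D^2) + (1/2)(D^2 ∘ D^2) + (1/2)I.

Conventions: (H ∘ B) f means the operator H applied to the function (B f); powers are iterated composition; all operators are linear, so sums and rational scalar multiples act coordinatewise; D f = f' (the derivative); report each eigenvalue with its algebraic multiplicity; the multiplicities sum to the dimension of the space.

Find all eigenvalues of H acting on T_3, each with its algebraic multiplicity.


λ = 1/2 (multiplicity 3), λ = 13/2 (multiplicity 2), λ = 73/2 (multiplicity 2)

image of 1: 1/2
image of cos x: (1/2)cos x
image of sin x: (1/2)sin x
image of cos 2x: (13/2)cos 2x
image of sin 2x: (13/2)sin 2x
image of cos 3x: (73/2)cos 3x
image of sin 3x: (73/2)sin 3x
the matrix is diagonal; its diagonal is (1/2, 1/2, 1/2, 13/2, 13/2, 73/2, 73/2)
for a triangular matrix the eigenvalues are the diagonal entries, with algebraic multiplicity their repetition count


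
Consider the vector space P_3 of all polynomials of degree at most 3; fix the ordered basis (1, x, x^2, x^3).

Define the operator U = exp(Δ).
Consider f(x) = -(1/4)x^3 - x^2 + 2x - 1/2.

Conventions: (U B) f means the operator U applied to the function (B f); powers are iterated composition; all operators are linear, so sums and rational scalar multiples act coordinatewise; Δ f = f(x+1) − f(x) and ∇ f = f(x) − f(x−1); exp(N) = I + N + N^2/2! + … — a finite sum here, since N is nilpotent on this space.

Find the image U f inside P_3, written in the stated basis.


the result is g(x) = -(1/4)x^3 - (7/4)x^2 - (3/2)x - 7/4

order-1 term: -(3/4)x^2 - (11/4)x + 3/4
order-2 term: -(3/4)x - 7/4
order-3 term: -1/4
the series for exp(Δ) f terminates at order 3
exp(Δ) f = -(1/4)x^3 - (7/4)x^2 - (3/2)x - 7/4


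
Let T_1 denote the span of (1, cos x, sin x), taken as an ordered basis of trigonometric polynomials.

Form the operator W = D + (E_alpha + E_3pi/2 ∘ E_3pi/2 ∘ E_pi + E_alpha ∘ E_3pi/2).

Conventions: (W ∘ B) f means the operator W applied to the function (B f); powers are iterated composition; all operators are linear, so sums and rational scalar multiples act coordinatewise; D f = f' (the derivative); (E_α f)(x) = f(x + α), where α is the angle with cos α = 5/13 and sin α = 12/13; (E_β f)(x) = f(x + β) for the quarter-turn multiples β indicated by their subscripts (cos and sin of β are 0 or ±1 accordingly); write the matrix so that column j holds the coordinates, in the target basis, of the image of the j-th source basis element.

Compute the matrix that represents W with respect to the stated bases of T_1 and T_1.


image of 1: 3
image of cos x: (30/13)cos x - (20/13)sin x
image of sin x: (20/13)cos x + (30/13)sin x
each image's coordinates form column j of the matrix

the matrix is [[3, 0, 0]; [0, 30/13, 20/13]; [0, -20/13, 30/13]] (rows listed top to bottom)


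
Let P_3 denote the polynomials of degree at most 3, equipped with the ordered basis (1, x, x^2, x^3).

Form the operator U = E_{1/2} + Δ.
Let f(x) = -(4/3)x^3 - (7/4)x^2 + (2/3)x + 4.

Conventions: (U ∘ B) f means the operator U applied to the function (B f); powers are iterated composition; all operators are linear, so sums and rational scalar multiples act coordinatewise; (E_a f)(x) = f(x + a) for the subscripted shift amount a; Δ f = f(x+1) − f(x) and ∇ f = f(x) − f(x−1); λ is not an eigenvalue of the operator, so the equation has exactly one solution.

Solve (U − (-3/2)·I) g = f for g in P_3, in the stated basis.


write g with unknown coordinates in the stated basis and equate coefficients in (U − (-3/2)·I) g = f
solving from the highest basis element down gives g = -(8/15)x^3 + (13/50)x^2 + (283/375)x + 3143/2500
check: U g = -(8/15)x^3 - (107/50)x^2 - (349/750)x + 10571/5000
so U g − (-3/2)·g = -(4/3)x^3 - (7/4)x^2 + (2/3)x + 4 = f ✓

the image equals g(x) = -(8/15)x^3 + (13/50)x^2 + (283/375)x + 3143/2500


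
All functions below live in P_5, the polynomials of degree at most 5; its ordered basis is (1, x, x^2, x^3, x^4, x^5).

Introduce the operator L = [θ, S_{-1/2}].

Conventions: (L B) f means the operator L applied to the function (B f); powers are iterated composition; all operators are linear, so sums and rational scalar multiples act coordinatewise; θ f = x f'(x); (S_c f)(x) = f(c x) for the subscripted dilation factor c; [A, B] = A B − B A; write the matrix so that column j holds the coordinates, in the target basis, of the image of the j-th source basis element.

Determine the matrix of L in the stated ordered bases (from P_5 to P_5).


the matrix is [[0, 0, 0, 0, 0, 0]; [0, 0, 0, 0, 0, 0]; [0, 0, 0, 0, 0, 0]; [0, 0, 0, 0, 0, 0]; [0, 0, 0, 0, 0, 0]; [0, 0, 0, 0, 0, 0]] (rows listed top to bottom)

image of 1: 0
image of x: 0
image of x^2: 0
image of x^3: 0
image of x^4: 0
image of x^5: 0
each image's coordinates form column j of the matrix


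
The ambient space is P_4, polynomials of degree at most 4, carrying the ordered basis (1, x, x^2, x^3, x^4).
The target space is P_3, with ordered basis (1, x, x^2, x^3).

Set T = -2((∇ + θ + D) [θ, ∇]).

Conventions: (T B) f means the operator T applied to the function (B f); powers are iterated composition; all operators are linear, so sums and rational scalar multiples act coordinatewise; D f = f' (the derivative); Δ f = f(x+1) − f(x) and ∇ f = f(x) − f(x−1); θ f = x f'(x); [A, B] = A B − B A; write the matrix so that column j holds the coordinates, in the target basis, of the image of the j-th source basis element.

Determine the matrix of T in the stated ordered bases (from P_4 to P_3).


image of 1: 0
image of x: 0
image of x^2: 4x + 8
image of x^3: 12x^2 + 12x - 30
image of x^4: 24x^3 - 96x + 80
each image's coordinates form column j of the matrix

the matrix is [[0, 0, 8, -30, 80]; [0, 0, 4, 12, -96]; [0, 0, 0, 12, 0]; [0, 0, 0, 0, 24]] (rows listed top to bottom)


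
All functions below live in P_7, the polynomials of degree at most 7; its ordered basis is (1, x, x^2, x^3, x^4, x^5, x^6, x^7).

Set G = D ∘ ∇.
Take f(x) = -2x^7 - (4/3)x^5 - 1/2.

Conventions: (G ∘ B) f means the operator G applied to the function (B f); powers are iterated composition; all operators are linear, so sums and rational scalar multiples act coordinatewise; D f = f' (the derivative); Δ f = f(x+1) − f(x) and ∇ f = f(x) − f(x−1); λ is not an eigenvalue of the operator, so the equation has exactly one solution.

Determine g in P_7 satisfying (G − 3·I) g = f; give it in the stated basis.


the result is g(x) = (2/3)x^7 + (88/9)x^5 - (70/3)x^4 + (2600/27)x^3 - (1930/9)x^2 + (3244/9)x - 5185/18

write g with unknown coordinates in the stated basis and equate coefficients in (G − 3·I) g = f
solving from the highest basis element down gives g = (2/3)x^7 + (88/9)x^5 - (70/3)x^4 + (2600/27)x^3 - (1930/9)x^2 + (3244/9)x - 5185/18
check: G g = 28x^5 - 70x^4 + (2600/9)x^3 - (1930/3)x^2 + (3244/3)x - 2594/3
so G g − 3·g = -2x^7 - (4/3)x^5 - 1/2 = f ✓


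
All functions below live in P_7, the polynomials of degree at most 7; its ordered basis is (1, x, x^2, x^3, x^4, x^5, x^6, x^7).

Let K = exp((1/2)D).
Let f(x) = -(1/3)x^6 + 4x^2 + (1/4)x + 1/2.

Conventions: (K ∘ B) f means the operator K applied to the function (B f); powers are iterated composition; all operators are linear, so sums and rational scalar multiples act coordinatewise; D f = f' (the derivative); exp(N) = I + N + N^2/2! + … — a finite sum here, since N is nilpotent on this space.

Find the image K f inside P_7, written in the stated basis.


order-1 term: -x^5 + 4x + 1/8
order-2 term: -(5/4)x^4 + 1
order-3 term: -(5/6)x^3
order-4 term: -(5/16)x^2
order-5 term: -(1/16)x
order-6 term: -1/192
the series for exp((1/2)D) f terminates at order 6
exp((1/2)D) f = -(1/3)x^6 - x^5 - (5/4)x^4 - (5/6)x^3 + (59/16)x^2 + (67/16)x + 311/192

g(x) = -(1/3)x^6 - x^5 - (5/4)x^4 - (5/6)x^3 + (59/16)x^2 + (67/16)x + 311/192


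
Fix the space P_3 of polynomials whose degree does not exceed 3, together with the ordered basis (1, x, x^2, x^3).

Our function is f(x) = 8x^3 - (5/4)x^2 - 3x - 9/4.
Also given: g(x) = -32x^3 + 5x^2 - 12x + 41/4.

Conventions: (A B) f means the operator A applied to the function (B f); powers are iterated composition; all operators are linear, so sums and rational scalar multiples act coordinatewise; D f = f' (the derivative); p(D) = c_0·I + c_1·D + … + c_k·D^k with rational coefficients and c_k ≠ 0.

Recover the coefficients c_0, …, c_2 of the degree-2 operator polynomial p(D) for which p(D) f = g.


D^0 f = 8x^3 - (5/4)x^2 - 3x - 9/4
D^1 f = 24x^2 - (5/2)x - 3
D^2 f = 48x - 5/2
matching coefficients of g against c_0 f + c_1 Df + … from the top degree down determines the c_i
solution: c_0 = -4, c_1 = 0, c_2 = -1/2

p(D) = -4·I − (1/2)·D^2, i.e. c_0 = -4, c_1 = 0, c_2 = -1/2


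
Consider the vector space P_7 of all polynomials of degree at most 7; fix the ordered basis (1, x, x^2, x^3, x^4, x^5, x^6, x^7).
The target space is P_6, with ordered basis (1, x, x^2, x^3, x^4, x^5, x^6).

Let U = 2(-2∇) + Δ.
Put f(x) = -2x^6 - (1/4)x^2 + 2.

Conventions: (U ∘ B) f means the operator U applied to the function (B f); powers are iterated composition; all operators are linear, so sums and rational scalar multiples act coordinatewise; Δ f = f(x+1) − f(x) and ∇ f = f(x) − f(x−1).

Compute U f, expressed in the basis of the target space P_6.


g(x) = 36x^5 - 150x^4 + 120x^3 - 150x^2 + (75/2)x - 45/4

∇ f = -12x^5 + 30x^4 - 40x^3 + 30x^2 - (25/2)x + 9/4
(-2∇) f = 24x^5 - 60x^4 + 80x^3 - 60x^2 + 25x - 9/2
(2(-2∇)) f = 48x^5 - 120x^4 + 160x^3 - 120x^2 + 50x - 9
Δ f = -12x^5 - 30x^4 - 40x^3 - 30x^2 - (25/2)x - 9/4
(2(-2∇) + Δ) f = 36x^5 - 150x^4 + 120x^3 - 150x^2 + (75/2)x - 45/4


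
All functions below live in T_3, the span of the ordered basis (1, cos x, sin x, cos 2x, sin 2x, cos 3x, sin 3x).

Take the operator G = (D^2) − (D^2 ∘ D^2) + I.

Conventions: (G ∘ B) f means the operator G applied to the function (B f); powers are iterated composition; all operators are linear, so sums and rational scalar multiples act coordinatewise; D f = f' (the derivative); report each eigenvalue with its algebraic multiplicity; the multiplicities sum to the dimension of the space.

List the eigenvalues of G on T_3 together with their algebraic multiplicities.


λ = -89 (multiplicity 2), λ = -19 (multiplicity 2), λ = -1 (multiplicity 2), λ = 1 (multiplicity 1)

image of 1: 1
image of cos x: -cos x
image of sin x: -sin x
image of cos 2x: -19cos 2x
image of sin 2x: -19sin 2x
image of cos 3x: -89cos 3x
image of sin 3x: -89sin 3x
the matrix is diagonal; its diagonal is (1, -1, -1, -19, -19, -89, -89)
for a triangular matrix the eigenvalues are the diagonal entries, with algebraic multiplicity their repetition count


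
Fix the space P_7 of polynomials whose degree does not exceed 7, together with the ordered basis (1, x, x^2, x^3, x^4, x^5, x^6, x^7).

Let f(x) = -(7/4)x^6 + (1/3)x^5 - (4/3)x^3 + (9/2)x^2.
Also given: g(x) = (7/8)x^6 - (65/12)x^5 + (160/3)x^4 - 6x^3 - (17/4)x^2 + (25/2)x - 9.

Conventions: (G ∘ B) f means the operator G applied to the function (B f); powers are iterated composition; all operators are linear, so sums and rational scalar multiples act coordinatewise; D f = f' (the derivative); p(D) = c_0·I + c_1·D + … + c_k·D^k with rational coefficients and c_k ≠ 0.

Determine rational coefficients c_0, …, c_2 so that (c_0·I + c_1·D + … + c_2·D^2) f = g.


p(D) = -(1/2)·I + (1/2)·D − D^2, i.e. c_0 = -1/2, c_1 = 1/2, c_2 = -1

D^0 f = -(7/4)x^6 + (1/3)x^5 - (4/3)x^3 + (9/2)x^2
D^1 f = -(21/2)x^5 + (5/3)x^4 - 4x^2 + 9x
D^2 f = -(105/2)x^4 + (20/3)x^3 - 8x + 9
matching coefficients of g against c_0 f + c_1 Df + … from the top degree down determines the c_i
solution: c_0 = -1/2, c_1 = 1/2, c_2 = -1


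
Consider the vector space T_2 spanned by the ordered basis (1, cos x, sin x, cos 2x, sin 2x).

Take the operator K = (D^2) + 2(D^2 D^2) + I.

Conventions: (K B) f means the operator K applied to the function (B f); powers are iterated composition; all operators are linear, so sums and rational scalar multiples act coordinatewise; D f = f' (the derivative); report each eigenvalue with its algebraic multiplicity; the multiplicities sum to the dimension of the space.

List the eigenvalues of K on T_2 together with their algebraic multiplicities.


λ = 1 (multiplicity 1), λ = 2 (multiplicity 2), λ = 29 (multiplicity 2)

image of 1: 1
image of cos x: 2cos x
image of sin x: 2sin x
image of cos 2x: 29cos 2x
image of sin 2x: 29sin 2x
the matrix is diagonal; its diagonal is (1, 2, 2, 29, 29)
for a triangular matrix the eigenvalues are the diagonal entries, with algebraic multiplicity their repetition count


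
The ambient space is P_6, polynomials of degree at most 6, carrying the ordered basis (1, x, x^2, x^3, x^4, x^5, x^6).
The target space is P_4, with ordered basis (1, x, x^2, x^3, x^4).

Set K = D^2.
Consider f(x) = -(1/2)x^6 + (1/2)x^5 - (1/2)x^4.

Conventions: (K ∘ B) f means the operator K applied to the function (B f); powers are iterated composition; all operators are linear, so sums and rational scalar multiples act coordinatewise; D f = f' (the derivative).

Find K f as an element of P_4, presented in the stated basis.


g(x) = -15x^4 + 10x^3 - 6x^2

D f = -3x^5 + (5/2)x^4 - 2x^3
D D f = -15x^4 + 10x^3 - 6x^2


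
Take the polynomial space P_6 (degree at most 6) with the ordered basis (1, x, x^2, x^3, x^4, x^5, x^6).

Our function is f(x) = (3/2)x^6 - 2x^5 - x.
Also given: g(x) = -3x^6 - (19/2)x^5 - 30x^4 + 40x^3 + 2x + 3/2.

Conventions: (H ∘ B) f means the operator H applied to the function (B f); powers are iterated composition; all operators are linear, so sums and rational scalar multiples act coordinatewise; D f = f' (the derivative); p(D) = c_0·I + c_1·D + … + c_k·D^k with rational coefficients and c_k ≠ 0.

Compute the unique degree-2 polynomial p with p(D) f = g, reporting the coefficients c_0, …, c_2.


D^0 f = (3/2)x^6 - 2x^5 - x
D^1 f = 9x^5 - 10x^4 - 1
D^2 f = 45x^4 - 40x^3
matching coefficients of g against c_0 f + c_1 Df + … from the top degree down determines the c_i
solution: c_0 = -2, c_1 = -3/2, c_2 = -1

c_0 = -2, c_1 = -3/2, c_2 = -1


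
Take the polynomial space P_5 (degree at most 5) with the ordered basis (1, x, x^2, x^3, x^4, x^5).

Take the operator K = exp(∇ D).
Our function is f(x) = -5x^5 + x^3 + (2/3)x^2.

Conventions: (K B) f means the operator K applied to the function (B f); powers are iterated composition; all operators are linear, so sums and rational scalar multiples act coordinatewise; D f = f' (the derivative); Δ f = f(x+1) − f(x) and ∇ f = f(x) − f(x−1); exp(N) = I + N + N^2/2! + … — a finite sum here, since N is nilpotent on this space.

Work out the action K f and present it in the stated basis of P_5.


order-1 term: -100x^3 + 150x^2 - 94x + 70/3
order-2 term: -300x + 300
the series for exp(∇ D) f terminates at order 2
exp(∇ D) f = -5x^5 - 99x^3 + (452/3)x^2 - 394x + 970/3

the result is g(x) = -5x^5 - 99x^3 + (452/3)x^2 - 394x + 970/3


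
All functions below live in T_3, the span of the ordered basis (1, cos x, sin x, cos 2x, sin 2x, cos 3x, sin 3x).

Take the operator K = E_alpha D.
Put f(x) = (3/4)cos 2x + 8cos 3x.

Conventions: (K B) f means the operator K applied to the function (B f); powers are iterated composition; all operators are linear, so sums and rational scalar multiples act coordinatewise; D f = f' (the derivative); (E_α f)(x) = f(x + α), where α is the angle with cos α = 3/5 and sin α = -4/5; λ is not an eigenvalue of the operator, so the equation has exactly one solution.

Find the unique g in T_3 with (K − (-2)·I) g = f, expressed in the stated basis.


g(x) = (3/16)cos 2x - (3/112)sin 2x + (3056/2153)cos 3x - (2808/2153)sin 3x

write g with unknown coordinates in the stated basis and equate coefficients in (K − (-2)·I) g = f
solving from the highest basis element down gives g = (3/16)cos 2x - (3/112)sin 2x + (3056/2153)cos 3x - (2808/2153)sin 3x
check: K g = (3/8)cos 2x + (3/56)sin 2x + (11112/2153)cos 3x + (5616/2153)sin 3x
so K g − (-2)·g = (3/4)cos 2x + 8cos 3x = f ✓


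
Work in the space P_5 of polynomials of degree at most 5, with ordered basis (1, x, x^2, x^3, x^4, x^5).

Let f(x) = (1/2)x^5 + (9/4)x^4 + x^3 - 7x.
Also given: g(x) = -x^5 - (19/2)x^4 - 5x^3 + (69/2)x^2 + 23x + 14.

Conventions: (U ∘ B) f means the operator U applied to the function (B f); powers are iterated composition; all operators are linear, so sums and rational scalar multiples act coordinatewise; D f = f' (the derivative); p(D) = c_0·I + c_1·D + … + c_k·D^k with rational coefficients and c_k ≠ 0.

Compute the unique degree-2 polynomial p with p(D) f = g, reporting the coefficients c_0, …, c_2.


p(D) = -2·I − 2·D + (3/2)·D^2, i.e. c_0 = -2, c_1 = -2, c_2 = 3/2

D^0 f = (1/2)x^5 + (9/4)x^4 + x^3 - 7x
D^1 f = (5/2)x^4 + 9x^3 + 3x^2 - 7
D^2 f = 10x^3 + 27x^2 + 6x
matching coefficients of g against c_0 f + c_1 Df + … from the top degree down determines the c_i
solution: c_0 = -2, c_1 = -2, c_2 = 3/2


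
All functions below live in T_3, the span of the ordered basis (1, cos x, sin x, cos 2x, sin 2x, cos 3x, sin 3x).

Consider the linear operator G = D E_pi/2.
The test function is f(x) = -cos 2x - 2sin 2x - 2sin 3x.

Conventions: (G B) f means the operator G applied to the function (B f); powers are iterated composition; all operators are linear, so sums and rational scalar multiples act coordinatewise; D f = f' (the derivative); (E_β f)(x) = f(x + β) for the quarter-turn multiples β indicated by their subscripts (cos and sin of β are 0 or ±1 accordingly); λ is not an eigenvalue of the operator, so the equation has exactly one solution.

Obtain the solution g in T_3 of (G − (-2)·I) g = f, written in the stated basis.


g(x) = -(3/4)cos 2x - (1/4)sin 2x - (2/5)sin 3x

write g with unknown coordinates in the stated basis and equate coefficients in (G − (-2)·I) g = f
solving from the highest basis element down gives g = -(3/4)cos 2x - (1/4)sin 2x - (2/5)sin 3x
check: G g = (1/2)cos 2x - (3/2)sin 2x - (6/5)sin 3x
so G g − (-2)·g = -cos 2x - 2sin 2x - 2sin 3x = f ✓


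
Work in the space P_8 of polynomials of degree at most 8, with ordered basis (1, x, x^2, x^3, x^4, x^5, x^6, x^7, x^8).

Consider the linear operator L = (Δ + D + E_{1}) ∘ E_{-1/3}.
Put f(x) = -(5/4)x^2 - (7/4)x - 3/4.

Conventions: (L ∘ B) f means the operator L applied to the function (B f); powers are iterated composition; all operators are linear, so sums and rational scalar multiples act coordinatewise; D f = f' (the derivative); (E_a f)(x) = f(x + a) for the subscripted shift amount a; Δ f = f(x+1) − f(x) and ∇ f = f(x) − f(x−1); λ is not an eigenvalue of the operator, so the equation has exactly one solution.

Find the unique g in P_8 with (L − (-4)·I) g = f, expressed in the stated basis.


the result is g(x) = -(1/4)x^2 - (1/12)x - 1/10

write g with unknown coordinates in the stated basis and equate coefficients in (L − (-4)·I) g = f
solving from the highest basis element down gives g = -(1/4)x^2 - (1/12)x - 1/10
check: L g = -(1/4)x^2 - (17/12)x - 7/20
so L g − (-4)·g = -(5/4)x^2 - (7/4)x - 3/4 = f ✓


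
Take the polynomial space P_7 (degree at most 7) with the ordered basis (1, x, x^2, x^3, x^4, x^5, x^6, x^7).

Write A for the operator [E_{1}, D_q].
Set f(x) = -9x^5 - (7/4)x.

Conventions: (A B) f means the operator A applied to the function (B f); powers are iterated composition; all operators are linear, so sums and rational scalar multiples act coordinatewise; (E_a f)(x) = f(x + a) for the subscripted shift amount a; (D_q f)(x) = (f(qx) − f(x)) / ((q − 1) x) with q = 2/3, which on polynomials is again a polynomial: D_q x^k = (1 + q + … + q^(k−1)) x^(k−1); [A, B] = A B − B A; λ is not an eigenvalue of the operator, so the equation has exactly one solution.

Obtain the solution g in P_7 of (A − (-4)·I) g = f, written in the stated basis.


write g with unknown coordinates in the stated basis and equate coefficients in (A − (-4)·I) g = f
solving from the highest basis element down gives g = -(9/4)x^5 - (131/144)x^3 - (37/12)x^2 - (21401/5184)x - 2341/1296
check: A g = (131/36)x^3 + (37/3)x^2 + (19133/1296)x + 2341/324
so A g − (-4)·g = -9x^5 - (7/4)x = f ✓

g(x) = -(9/4)x^5 - (131/144)x^3 - (37/12)x^2 - (21401/5184)x - 2341/1296


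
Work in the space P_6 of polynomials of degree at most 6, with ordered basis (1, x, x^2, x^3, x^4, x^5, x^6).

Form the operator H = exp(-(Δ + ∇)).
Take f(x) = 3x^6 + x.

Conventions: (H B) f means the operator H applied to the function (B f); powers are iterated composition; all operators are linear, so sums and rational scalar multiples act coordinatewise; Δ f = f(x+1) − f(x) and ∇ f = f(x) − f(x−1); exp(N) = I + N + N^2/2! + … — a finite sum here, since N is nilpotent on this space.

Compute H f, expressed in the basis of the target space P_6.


order-1 term: -36x^5 - 120x^3 - 36x - 2
order-2 term: 180x^4 + 720x^2 + 192
order-3 term: -480x^3 - 1440x
order-4 term: 720x^2 + 960
order-5 term: -576x
order-6 term: 192
the series for exp(-(Δ + ∇)) f terminates at order 6
exp(-(Δ + ∇)) f = 3x^6 - 36x^5 + 180x^4 - 600x^3 + 1440x^2 - 2051x + 1342

g(x) = 3x^6 - 36x^5 + 180x^4 - 600x^3 + 1440x^2 - 2051x + 1342


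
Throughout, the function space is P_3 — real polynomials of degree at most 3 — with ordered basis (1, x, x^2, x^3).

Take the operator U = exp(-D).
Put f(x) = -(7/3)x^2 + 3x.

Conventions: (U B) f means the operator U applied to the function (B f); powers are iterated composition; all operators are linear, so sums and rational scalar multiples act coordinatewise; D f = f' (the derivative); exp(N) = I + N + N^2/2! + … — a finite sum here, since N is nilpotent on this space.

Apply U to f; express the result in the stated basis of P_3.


the image equals g(x) = -(7/3)x^2 + (23/3)x - 16/3

order-1 term: (14/3)x - 3
order-2 term: -7/3
the series for exp(-D) f terminates at order 2
exp(-D) f = -(7/3)x^2 + (23/3)x - 16/3


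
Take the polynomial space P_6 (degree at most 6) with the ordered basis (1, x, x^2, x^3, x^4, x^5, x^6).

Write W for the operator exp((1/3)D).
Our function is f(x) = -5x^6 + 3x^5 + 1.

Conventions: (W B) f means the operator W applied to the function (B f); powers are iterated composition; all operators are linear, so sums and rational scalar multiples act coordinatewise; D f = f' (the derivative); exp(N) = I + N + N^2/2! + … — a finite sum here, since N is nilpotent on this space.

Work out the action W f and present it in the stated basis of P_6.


g(x) = -5x^6 - 7x^5 - (10/3)x^4 - (10/27)x^3 + (5/27)x^2 + (5/81)x + 733/729

order-1 term: -10x^5 + 5x^4
order-2 term: -(25/3)x^4 + (10/3)x^3
order-3 term: -(100/27)x^3 + (10/9)x^2
order-4 term: -(25/27)x^2 + (5/27)x
order-5 term: -(10/81)x + 1/81
order-6 term: -5/729
the series for exp((1/3)D) f terminates at order 6
exp((1/3)D) f = -5x^6 - 7x^5 - (10/3)x^4 - (10/27)x^3 + (5/27)x^2 + (5/81)x + 733/729


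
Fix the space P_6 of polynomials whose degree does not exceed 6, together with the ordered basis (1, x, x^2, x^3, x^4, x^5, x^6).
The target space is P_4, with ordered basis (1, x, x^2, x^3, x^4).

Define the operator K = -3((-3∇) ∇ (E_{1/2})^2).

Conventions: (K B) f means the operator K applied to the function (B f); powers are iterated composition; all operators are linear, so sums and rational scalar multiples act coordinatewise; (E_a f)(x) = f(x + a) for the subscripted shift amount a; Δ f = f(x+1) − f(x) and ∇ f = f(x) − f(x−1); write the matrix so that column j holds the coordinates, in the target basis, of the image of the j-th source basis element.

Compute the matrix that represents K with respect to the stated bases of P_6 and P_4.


image of 1: 0
image of x: 0
image of x^2: 18
image of x^3: 54x
image of x^4: 108x^2 + 18
image of x^5: 180x^3 + 90x
image of x^6: 270x^4 + 270x^2 + 18
each image's coordinates form column j of the matrix

the matrix is [[0, 0, 18, 0, 18, 0, 18]; [0, 0, 0, 54, 0, 90, 0]; [0, 0, 0, 0, 108, 0, 270]; [0, 0, 0, 0, 0, 180, 0]; [0, 0, 0, 0, 0, 0, 270]] (rows listed top to bottom)


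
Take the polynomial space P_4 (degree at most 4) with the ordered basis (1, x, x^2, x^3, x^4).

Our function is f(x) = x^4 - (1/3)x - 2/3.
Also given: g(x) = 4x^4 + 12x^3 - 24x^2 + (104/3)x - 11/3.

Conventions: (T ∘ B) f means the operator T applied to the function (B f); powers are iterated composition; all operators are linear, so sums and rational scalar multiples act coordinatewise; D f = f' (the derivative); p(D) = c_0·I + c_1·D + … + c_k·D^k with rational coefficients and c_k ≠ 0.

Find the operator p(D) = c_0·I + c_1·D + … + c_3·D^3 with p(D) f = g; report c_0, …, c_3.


c_0 = 4, c_1 = 3, c_2 = -2, c_3 = 3/2

D^0 f = x^4 - (1/3)x - 2/3
D^1 f = 4x^3 - 1/3
D^2 f = 12x^2
D^3 f = 24x
matching coefficients of g against c_0 f + c_1 Df + … from the top degree down determines the c_i
solution: c_0 = 4, c_1 = 3, c_2 = -2, c_3 = 3/2


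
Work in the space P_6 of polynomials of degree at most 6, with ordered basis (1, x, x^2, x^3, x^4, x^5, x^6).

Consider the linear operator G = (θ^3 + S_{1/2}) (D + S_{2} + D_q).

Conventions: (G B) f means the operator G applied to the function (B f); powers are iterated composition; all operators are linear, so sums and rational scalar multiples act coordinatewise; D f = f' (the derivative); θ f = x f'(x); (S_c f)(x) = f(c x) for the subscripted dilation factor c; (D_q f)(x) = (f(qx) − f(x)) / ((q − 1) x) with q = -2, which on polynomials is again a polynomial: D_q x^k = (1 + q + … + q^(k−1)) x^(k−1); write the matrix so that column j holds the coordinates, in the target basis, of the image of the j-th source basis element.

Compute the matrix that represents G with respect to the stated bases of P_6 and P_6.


the matrix is [[1, 2, 0, 0, 0, 0, 0]; [0, 3, 3/2, 0, 0, 0, 0]; [0, 0, 33, 99/2, 0, 0, 0]; [0, 0, 0, 217, -217/8, 0, 0]; [0, 0, 0, 0, 1025, 1025, 0]; [0, 0, 0, 0, 0, 4001, -60015/32]; [0, 0, 0, 0, 0, 0, 13825]] (rows listed top to bottom)

image of 1: 1
image of x: 3x + 2
image of x^2: 33x^2 + (3/2)x
image of x^3: 217x^3 + (99/2)x^2
image of x^4: 1025x^4 - (217/8)x^3
image of x^5: 4001x^5 + 1025x^4
image of x^6: 13825x^6 - (60015/32)x^5
each image's coordinates form column j of the matrix


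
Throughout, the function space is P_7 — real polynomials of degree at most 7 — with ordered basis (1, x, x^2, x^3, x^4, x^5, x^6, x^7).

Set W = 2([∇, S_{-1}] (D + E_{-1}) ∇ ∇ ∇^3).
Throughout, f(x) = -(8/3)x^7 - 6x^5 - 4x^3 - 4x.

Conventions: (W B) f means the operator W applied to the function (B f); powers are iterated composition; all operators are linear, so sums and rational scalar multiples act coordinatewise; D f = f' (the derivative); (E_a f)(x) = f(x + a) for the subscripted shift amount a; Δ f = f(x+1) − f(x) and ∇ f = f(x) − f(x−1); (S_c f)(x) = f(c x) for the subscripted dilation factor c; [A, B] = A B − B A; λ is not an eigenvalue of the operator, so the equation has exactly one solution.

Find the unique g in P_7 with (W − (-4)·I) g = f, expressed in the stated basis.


the image equals g(x) = -(2/3)x^7 - (3/2)x^5 - x^3 + 3359x + 8400

write g with unknown coordinates in the stated basis and equate coefficients in (W − (-4)·I) g = f
solving from the highest basis element down gives g = -(2/3)x^7 - (3/2)x^5 - x^3 + 3359x + 8400
check: W g = -13440x - 33600
so W g − (-4)·g = -(8/3)x^7 - 6x^5 - 4x^3 - 4x = f ✓


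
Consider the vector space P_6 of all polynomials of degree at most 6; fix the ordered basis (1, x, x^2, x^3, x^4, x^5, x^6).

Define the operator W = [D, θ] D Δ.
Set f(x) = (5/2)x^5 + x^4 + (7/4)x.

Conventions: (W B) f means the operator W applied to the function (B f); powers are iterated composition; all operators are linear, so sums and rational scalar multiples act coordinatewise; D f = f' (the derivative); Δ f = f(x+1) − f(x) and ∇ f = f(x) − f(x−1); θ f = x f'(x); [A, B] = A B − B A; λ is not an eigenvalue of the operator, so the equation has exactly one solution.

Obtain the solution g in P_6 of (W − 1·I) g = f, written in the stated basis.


g(x) = -(5/2)x^5 - x^4 - 150x^2 - (703/4)x - 62

write g with unknown coordinates in the stated basis and equate coefficients in (W − 1·I) g = f
solving from the highest basis element down gives g = -(5/2)x^5 - x^4 - 150x^2 - (703/4)x - 62
check: W g = -150x^2 - 174x - 62
so W g − 1·g = (5/2)x^5 + x^4 + (7/4)x = f ✓


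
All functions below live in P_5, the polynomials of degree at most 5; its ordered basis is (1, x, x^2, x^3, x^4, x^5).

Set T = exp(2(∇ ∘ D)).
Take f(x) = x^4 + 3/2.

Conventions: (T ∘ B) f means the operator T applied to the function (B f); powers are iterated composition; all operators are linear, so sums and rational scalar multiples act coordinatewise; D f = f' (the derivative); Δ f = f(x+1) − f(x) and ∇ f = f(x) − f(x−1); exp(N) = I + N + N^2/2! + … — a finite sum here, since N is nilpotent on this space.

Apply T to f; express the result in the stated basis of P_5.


order-1 term: 24x^2 - 24x + 8
order-2 term: 48
the series for exp(2(∇ ∘ D)) f terminates at order 2
exp(2(∇ ∘ D)) f = x^4 + 24x^2 - 24x + 115/2

the result is g(x) = x^4 + 24x^2 - 24x + 115/2


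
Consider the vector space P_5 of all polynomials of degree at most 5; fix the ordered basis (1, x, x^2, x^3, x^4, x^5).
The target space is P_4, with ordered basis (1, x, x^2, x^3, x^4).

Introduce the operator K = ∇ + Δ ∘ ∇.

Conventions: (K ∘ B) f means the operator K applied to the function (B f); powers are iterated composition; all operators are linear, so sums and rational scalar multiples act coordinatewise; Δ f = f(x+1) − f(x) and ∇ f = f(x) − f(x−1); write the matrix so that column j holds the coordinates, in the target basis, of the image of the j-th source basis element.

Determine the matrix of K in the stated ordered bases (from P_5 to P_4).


the matrix is [[0, 1, 1, 1, 1, 1]; [0, 0, 2, 3, 4, 5]; [0, 0, 0, 3, 6, 10]; [0, 0, 0, 0, 4, 10]; [0, 0, 0, 0, 0, 5]] (rows listed top to bottom)

image of 1: 0
image of x: 1
image of x^2: 2x + 1
image of x^3: 3x^2 + 3x + 1
image of x^4: 4x^3 + 6x^2 + 4x + 1
image of x^5: 5x^4 + 10x^3 + 10x^2 + 5x + 1
each image's coordinates form column j of the matrix


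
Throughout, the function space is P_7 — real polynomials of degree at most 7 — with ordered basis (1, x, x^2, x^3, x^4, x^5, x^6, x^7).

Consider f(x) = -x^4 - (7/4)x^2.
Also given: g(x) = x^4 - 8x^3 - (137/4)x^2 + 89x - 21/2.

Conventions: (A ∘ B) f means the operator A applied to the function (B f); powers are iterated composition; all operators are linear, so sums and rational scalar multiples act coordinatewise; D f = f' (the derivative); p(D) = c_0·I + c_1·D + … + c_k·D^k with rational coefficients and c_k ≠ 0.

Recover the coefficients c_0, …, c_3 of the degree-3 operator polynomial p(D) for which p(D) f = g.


p(D) = -I + 2·D + 3·D^2 − 4·D^3, i.e. c_0 = -1, c_1 = 2, c_2 = 3, c_3 = -4

D^0 f = -x^4 - (7/4)x^2
D^1 f = -4x^3 - (7/2)x
D^2 f = -12x^2 - 7/2
D^3 f = -24x
matching coefficients of g against c_0 f + c_1 Df + … from the top degree down determines the c_i
solution: c_0 = -1, c_1 = 2, c_2 = 3, c_3 = -4


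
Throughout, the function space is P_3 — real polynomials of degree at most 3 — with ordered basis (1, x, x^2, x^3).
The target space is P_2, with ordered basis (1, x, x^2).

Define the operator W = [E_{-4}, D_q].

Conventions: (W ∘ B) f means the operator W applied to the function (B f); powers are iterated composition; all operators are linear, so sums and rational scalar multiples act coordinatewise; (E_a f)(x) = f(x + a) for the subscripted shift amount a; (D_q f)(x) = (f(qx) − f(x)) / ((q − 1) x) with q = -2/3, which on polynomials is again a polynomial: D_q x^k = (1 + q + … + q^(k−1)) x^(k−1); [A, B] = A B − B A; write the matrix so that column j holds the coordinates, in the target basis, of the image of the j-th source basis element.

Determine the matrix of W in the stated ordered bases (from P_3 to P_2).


image of 1: 0
image of x: 0
image of x^2: 20/3
image of x^3: -(20/9)x - 320/9
each image's coordinates form column j of the matrix

the matrix is [[0, 0, 20/3, -320/9]; [0, 0, 0, -20/9]; [0, 0, 0, 0]] (rows listed top to bottom)


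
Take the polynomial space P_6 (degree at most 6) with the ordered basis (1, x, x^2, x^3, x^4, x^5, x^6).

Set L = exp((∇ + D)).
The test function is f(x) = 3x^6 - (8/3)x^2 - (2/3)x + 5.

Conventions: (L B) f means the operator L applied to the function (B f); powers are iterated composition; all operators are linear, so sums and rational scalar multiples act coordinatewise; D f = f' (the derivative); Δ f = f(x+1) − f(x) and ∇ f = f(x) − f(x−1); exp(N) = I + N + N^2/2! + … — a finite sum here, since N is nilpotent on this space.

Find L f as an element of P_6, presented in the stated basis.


order-1 term: 36x^5 - 45x^4 + 60x^3 - 45x^2 + (22/3)x - 5/3
order-2 term: 180x^4 - 360x^3 + 495x^2 - 360x + 301/3
order-3 term: 480x^3 - 1080x^2 + 1260x - 585
order-4 term: 720x^2 - 1440x + 1020
order-5 term: 576x - 720
order-6 term: 192
the series for exp((∇ + D)) f terminates at order 6
exp((∇ + D)) f = 3x^6 + 36x^5 + 135x^4 + 180x^3 + (262/3)x^2 + (128/3)x + 32/3

g(x) = 3x^6 + 36x^5 + 135x^4 + 180x^3 + (262/3)x^2 + (128/3)x + 32/3


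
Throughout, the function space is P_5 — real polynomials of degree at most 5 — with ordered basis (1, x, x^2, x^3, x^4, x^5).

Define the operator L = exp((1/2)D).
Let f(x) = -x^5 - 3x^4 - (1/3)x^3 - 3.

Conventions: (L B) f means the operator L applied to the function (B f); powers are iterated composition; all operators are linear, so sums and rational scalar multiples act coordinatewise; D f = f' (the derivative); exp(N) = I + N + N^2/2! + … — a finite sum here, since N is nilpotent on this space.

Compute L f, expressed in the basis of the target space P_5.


order-1 term: -(5/2)x^4 - 6x^3 - (1/2)x^2
order-2 term: -(5/2)x^3 - (9/2)x^2 - (1/4)x
order-3 term: -(5/4)x^2 - (3/2)x - 1/24
order-4 term: -(5/16)x - 3/16
order-5 term: -1/32
the series for exp((1/2)D) f terminates at order 5
exp((1/2)D) f = -x^5 - (11/2)x^4 - (53/6)x^3 - (25/4)x^2 - (33/16)x - 313/96

the image equals g(x) = -x^5 - (11/2)x^4 - (53/6)x^3 - (25/4)x^2 - (33/16)x - 313/96


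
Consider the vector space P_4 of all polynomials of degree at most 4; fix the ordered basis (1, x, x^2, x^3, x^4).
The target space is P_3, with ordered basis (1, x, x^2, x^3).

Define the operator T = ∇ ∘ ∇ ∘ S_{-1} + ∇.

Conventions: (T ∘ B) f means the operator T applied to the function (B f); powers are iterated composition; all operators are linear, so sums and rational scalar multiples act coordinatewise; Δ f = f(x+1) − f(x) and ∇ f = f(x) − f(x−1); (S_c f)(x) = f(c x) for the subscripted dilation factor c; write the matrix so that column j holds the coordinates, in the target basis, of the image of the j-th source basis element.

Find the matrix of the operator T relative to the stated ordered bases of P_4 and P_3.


the matrix is [[0, 1, 1, 7, 13]; [0, 0, 2, -9, -20]; [0, 0, 0, 3, 6]; [0, 0, 0, 0, 4]] (rows listed top to bottom)

image of 1: 0
image of x: 1
image of x^2: 2x + 1
image of x^3: 3x^2 - 9x + 7
image of x^4: 4x^3 + 6x^2 - 20x + 13
each image's coordinates form column j of the matrix
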